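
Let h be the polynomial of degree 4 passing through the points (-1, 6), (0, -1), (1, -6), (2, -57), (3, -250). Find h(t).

Write h(t) = at^4 + bt^3 + ct^2 + dt + e. Substituting each data point gives a linear system:
  a - b + c - d + e = 6
  e = -1
  a + b + c + d + e = -6
  16a + 8b + 4c + 2d + e = -57
  81a + 27b + 9c + 3d + e = -250
Solving the system yields a = -2, b = -4, c = 3, d = -2, e = -1.
So h(t) = -2t^4 - 4t^3 + 3t^2 - 2t - 1.
Check: h(-1) = 6. ✓

h(t) = -2t^4 - 4t^3 + 3t^2 - 2t - 1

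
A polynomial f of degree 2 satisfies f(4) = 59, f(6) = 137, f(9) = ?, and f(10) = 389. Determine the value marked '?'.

The 3 known points determine the degree-2 polynomial uniquely.
Write f(u) = au^2 + bu + c. Substituting each data point gives a linear system:
  16a + 4b + c = 59
  36a + 6b + c = 137
  100a + 10b + c = 389
Solving the system yields a = 4, b = -1, c = -1.
So f(u) = 4u^2 - u - 1.
Then f(9) = 314.

314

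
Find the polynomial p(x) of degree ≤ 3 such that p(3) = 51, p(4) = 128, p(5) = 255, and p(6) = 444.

p(x) = 2x^3 + x^2 - 4x

Write p(x) = ax^3 + bx^2 + cx + d. Substituting each data point gives a linear system:
  27a + 9b + 3c + d = 51
  64a + 16b + 4c + d = 128
  125a + 25b + 5c + d = 255
  216a + 36b + 6c + d = 444
Solving the system yields a = 2, b = 1, c = -4, d = 0.
So p(x) = 2x^3 + x^2 - 4x.
Check: p(5) = 255. ✓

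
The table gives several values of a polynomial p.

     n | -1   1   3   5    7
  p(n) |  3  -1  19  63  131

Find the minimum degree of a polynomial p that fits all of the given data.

2

Forward differences of the values at n = -1, 1, 3, 5, 7:
  p  : 3  -1  19  63  131
  Δ  : -4  20  44  68
  Δ^2: 24  24  24
  Δ^3: 0  0
  Δ^4: 0
The second differences are constant (24) and nonzero, while all higher differences vanish, so the minimal degree is 2.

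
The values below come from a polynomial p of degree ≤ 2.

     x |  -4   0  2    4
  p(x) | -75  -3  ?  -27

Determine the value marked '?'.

-3

The 3 known points determine the degree-2 polynomial uniquely.
Write p(x) = ax^2 + bx + c. Substituting each data point gives a linear system:
  16a - 4b + c = -75
  c = -3
  16a + 4b + c = -27
Solving the system yields a = -3, b = 6, c = -3.
So p(x) = -3x^2 + 6x - 3.
Then p(2) = -3.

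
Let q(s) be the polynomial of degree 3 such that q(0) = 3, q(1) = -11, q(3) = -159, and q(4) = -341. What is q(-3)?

93

Using the Lagrange interpolation formula with nodes 0, 1, 3, 4:
  L_0(s) = (s - 1)(s - 3)(s - 4) / -12
  L_1(s) = s(s - 3)(s - 4) / 6
  L_2(s) = s(s - 1)(s - 4) / -6
  L_3(s) = s(s - 1)(s - 3) / 12
Then q(s) = 3·L_0(s) - 11·L_1(s) - 159·L_2(s) - 341·L_3(s).
Expanding and collecting terms gives q(s) = -4s^3 - 4s^2 - 6s + 3.
Evaluating at s = -3: q(-3) = 93.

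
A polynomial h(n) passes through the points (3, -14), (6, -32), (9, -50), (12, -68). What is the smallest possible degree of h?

1

Forward differences of the values at n = 3, 6, 9, 12:
  h  : -14  -32  -50  -68
  Δ  : -18  -18  -18
  Δ^2: 0  0
  Δ^3: 0
The first differences are constant (-18) and nonzero, while all higher differences vanish, so the minimal degree is 1.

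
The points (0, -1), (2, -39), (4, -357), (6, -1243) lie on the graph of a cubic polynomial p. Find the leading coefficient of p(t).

Write p(t) = at^3 + bt^2 + ct + d. Substituting each data point gives a linear system:
  d = -1
  8a + 4b + 2c + d = -39
  64a + 16b + 4c + d = -357
  216a + 36b + 6c + d = -1243
Solving the system yields a = -6, b = 1, c = 3, d = -1.
So p(t) = -6t³ + t² + 3t - 1.
The leading coefficient is -6.

-6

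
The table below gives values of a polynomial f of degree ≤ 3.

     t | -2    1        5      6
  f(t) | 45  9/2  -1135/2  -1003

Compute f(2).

Using the Lagrange interpolation formula with nodes -2, 1, 5, 6:
  L_0(t) = (t - 1)(t - 5)(t - 6) / -168
  L_1(t) = (t + 2)(t - 5)(t - 6) / 60
  L_2(t) = (t + 2)(t - 1)(t - 6) / -28
  L_3(t) = (t + 2)(t - 1)(t - 5) / 40
Then f(t) = 45·L_0(t) + 9/2·L_1(t) - 1135/2·L_2(t) - 1003·L_3(t).
Expanding and collecting terms gives f(t) = -5t^3 + (3/2)t^2 + 3t + 5.
Evaluating at t = 2: f(2) = -23.

-23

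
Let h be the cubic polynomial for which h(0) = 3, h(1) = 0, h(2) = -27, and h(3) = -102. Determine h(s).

Using the Lagrange interpolation formula with nodes 0, 1, 2, 3:
  L_0(s) = (s - 1)(s - 2)(s - 3) / -6
  L_1(s) = s(s - 2)(s - 3) / 2
  L_2(s) = s(s - 1)(s - 3) / -2
  L_3(s) = s(s - 1)(s - 2) / 6
Then h(s) = 3·L_0(s) + 0·L_1(s) - 27·L_2(s) - 102·L_3(s).
Expanding and collecting terms gives h(s) = -4s³ + s + 3.
Check: h(1) = 0. ✓

h(s) = -4s^3 + s + 3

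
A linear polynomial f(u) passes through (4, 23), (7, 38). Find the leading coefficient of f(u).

5

Write f(u) = au + b. Substituting each data point gives a linear system:
  4a + b = 23
  7a + b = 38
Solving the system yields a = 5, b = 3.
So f(u) = 5u + 3.
The leading coefficient is 5.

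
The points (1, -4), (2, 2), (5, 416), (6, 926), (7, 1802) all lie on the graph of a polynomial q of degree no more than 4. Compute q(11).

12206

Using the Lagrange interpolation formula with nodes 1, 2, 5, 6, 7:
  L_0(u) = (u - 2)(u - 5)(u - 6)(u - 7) / 120
  L_1(u) = (u - 1)(u - 5)(u - 6)(u - 7) / -60
  L_2(u) = (u - 1)(u - 2)(u - 6)(u - 7) / 24
  L_3(u) = (u - 1)(u - 2)(u - 5)(u - 7) / -20
  L_4(u) = (u - 1)(u - 2)(u - 5)(u - 6) / 60
Then q(u) = -4·L_0(u) + 2·L_1(u) + 416·L_2(u) + 926·L_3(u) + 1802·L_4(u).
Expanding and collecting terms gives q(u) = u^4 - 2u^3 + 2u^2 - u - 4.
Evaluating at u = 11: q(11) = 12206.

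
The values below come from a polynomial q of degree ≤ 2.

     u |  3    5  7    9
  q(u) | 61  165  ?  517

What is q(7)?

317

The 3 known points determine the degree-2 polynomial uniquely.
Write q(u) = au^2 + bu + c. Substituting each data point gives a linear system:
  9a + 3b + c = 61
  25a + 5b + c = 165
  81a + 9b + c = 517
Solving the system yields a = 6, b = 4, c = -5.
So q(u) = 6u^2 + 4u - 5.
Then q(7) = 317.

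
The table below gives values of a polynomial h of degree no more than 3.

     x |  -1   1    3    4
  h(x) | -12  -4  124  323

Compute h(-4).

Using the Lagrange interpolation formula with nodes -1, 1, 3, 4:
  L_0(x) = (x - 1)(x - 3)(x - 4) / -40
  L_1(x) = (x + 1)(x - 3)(x - 4) / 12
  L_2(x) = (x + 1)(x - 1)(x - 4) / -8
  L_3(x) = (x + 1)(x - 1)(x - 3) / 15
Then h(x) = -12·L_0(x) - 4·L_1(x) + 124·L_2(x) + 323·L_3(x).
Expanding and collecting terms gives h(x) = 6x^3 - 3x^2 - 2x - 5.
Evaluating at x = -4: h(-4) = -429.

-429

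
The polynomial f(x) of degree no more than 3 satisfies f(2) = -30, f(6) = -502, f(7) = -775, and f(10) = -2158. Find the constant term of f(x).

Write f(x) = ax^3 + bx^2 + cx + d. Substituting each data point gives a linear system:
  8a + 4b + 2c + d = -30
  216a + 36b + 6c + d = -502
  343a + 49b + 7c + d = -775
  1000a + 100b + 10c + d = -2158
Solving the system yields a = -2, b = -1, c = -6, d = 2.
So f(x) = -2x³ - x² - 6x + 2.
The constant term is 2.

2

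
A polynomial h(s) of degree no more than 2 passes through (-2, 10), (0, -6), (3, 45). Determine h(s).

Write h(s) = as^2 + bs + c. Substituting each data point gives a linear system:
  4a - 2b + c = 10
  c = -6
  9a + 3b + c = 45
Solving the system yields a = 5, b = 2, c = -6.
So h(s) = 5s^2 + 2s - 6.
Check: h(-2) = 10. ✓

h(s) = 5s^2 + 2s - 6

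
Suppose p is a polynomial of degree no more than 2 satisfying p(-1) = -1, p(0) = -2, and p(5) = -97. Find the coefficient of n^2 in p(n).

Write p(n) = an^2 + bn + c. Substituting each data point gives a linear system:
  a - b + c = -1
  c = -2
  25a + 5b + c = -97
Solving the system yields a = -3, b = -4, c = -2.
So p(n) = -3n² - 4n - 2.
The leading coefficient is -3.

-3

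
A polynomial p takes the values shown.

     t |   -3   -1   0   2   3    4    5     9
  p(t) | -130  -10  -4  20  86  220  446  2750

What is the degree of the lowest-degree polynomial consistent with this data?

Divided differences on the nodes -3, -1, 0, 2, 3, 4, 5, 9:
  order 0: -130  -10  -4  20  86  220  446  2750
  order 1: 60  6  12  66  134  226  576
  order 2: -18  2  18  34  46  70
  order 3: 4  4  4  4  4
  order 4: 0  0  0  0
  order 5: 0  0  0
  order 6: 0  0
  order 7: 0
The order-3 divided differences are all 4 (nonzero) and every higher order vanishes, so the data lies on a polynomial of degree exactly 3.

3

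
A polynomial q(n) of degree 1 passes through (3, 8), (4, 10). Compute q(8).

Write q(n) = an + b. Substituting each data point gives a linear system:
  3a + b = 8
  4a + b = 10
Solving the system yields a = 2, b = 2.
So q(n) = 2n + 2.
Then q(8) = 18.

18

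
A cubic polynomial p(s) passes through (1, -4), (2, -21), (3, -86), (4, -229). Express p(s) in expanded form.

p(s) = -5s^3 + 6s^2 - 5

Using the Lagrange interpolation formula with nodes 1, 2, 3, 4:
  L_0(s) = (s - 2)(s - 3)(s - 4) / -6
  L_1(s) = (s - 1)(s - 3)(s - 4) / 2
  L_2(s) = (s - 1)(s - 2)(s - 4) / -2
  L_3(s) = (s - 1)(s - 2)(s - 3) / 6
Then p(s) = -4·L_0(s) - 21·L_1(s) - 86·L_2(s) - 229·L_3(s).
Expanding and collecting terms gives p(s) = -5s³ + 6s² - 5.
Check: p(3) = -86. ✓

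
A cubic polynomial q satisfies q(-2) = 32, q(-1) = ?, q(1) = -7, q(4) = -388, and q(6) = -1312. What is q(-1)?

The 4 known points determine the degree-3 polynomial uniquely.
Write q(t) = at^3 + bt^2 + ct + d. Substituting each data point gives a linear system:
  -8a + 4b - 2c + d = 32
  a + b + c + d = -7
  64a + 16b + 4c + d = -388
  216a + 36b + 6c + d = -1312
Solving the system yields a = -6, b = -1, c = 4, d = -4.
So q(t) = -6t^3 - t^2 + 4t - 4.
Then q(-1) = -3.

-3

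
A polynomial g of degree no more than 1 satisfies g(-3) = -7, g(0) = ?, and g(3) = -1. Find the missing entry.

-4

The 2 known points determine the degree-1 polynomial uniquely.
Write g(u) = au + b. Substituting each data point gives a linear system:
  -3a + b = -7
  3a + b = -1
Solving the system yields a = 1, b = -4.
So g(u) = u - 4.
Then g(0) = -4.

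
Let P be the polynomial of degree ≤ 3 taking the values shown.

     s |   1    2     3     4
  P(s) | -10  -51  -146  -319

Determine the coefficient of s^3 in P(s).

Write P(s) = as^3 + bs^2 + cs + d. Substituting each data point gives a linear system:
  a + b + c + d = -10
  8a + 4b + 2c + d = -51
  27a + 9b + 3c + d = -146
  64a + 16b + 4c + d = -319
Solving the system yields a = -4, b = -3, c = -4, d = 1.
So P(s) = -4s^3 - 3s^2 - 4s + 1.
The leading coefficient is -4.

-4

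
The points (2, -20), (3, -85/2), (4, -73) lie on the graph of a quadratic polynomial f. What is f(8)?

Forward differences of the values at n = 2, 3, 4:
  f  : -20  -85/2  -73
  Δ  : -45/2  -61/2
  Δ^2: -8
The second differences are constant, confirming degree 2.
Interpolating (Newton forward form) and evaluating at n = 8 gives f(8) = -275.

-275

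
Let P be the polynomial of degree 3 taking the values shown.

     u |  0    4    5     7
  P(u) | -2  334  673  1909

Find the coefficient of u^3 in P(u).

Write P(u) = au^3 + bu^2 + cu + d. Substituting each data point gives a linear system:
  d = -2
  64a + 16b + 4c + d = 334
  125a + 25b + 5c + d = 673
  343a + 49b + 7c + d = 1909
Solving the system yields a = 6, b = -3, c = 0, d = -2.
So P(u) = 6u^3 - 3u^2 - 2.
The leading coefficient is 6.

6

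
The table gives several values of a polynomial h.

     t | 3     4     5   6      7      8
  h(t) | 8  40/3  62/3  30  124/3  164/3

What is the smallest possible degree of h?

Forward differences of the values at t = 3, 4, 5, 6, 7, 8:
  h  : 8  40/3  62/3  30  124/3  164/3
  Δ  : 16/3  22/3  28/3  34/3  40/3
  Δ^2: 2  2  2  2
  Δ^3: 0  0  0
  Δ^4: 0  0
  Δ^5: 0
The second differences are constant (2) and nonzero, while all higher differences vanish, so the minimal degree is 2.

2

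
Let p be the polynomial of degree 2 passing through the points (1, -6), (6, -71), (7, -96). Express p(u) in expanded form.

Write p(u) = au^2 + bu + c. Substituting each data point gives a linear system:
  a + b + c = -6
  36a + 6b + c = -71
  49a + 7b + c = -96
Solving the system yields a = -2, b = 1, c = -5.
So p(u) = -2u^2 + u - 5.
Check: p(7) = -96. ✓

p(u) = -2u^2 + u - 5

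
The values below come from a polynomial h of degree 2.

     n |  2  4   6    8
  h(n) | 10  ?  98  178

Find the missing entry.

42

The 3 known points determine the degree-2 polynomial uniquely.
Write h(n) = an^2 + bn + c. Substituting each data point gives a linear system:
  4a + 2b + c = 10
  36a + 6b + c = 98
  64a + 8b + c = 178
Solving the system yields a = 3, b = -2, c = 2.
So h(n) = 3n² - 2n + 2.
Then h(4) = 42.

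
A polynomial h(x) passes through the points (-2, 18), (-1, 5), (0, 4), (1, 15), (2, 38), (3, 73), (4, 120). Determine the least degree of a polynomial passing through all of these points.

2

Forward differences of the values at x = -2, -1, 0, 1, 2, 3, 4:
  h  : 18  5  4  15  38  73  120
  Δ  : -13  -1  11  23  35  47
  Δ^2: 12  12  12  12  12
  Δ^3: 0  0  0  0
  Δ^4: 0  0  0
  Δ^5: 0  0
  Δ^6: 0
The second differences are constant (12) and nonzero, while all higher differences vanish, so the minimal degree is 2.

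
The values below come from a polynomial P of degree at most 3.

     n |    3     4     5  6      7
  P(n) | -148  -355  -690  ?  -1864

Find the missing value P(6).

The 4 known points determine the degree-3 polynomial uniquely.
Write P(n) = an^3 + bn^2 + cn + d. Substituting each data point gives a linear system:
  27a + 9b + 3c + d = -148
  64a + 16b + 4c + d = -355
  125a + 25b + 5c + d = -690
  343a + 49b + 7c + d = -1864
Solving the system yields a = -5, b = -4, c = 6, d = 5.
So P(n) = -5n^3 - 4n^2 + 6n + 5.
Then P(6) = -1183.

-1183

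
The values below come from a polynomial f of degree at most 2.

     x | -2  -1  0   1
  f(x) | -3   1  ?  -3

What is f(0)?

1

The 3 known points determine the degree-2 polynomial uniquely.
Write f(x) = ax^2 + bx + c. Substituting each data point gives a linear system:
  4a - 2b + c = -3
  a - b + c = 1
  a + b + c = -3
Solving the system yields a = -2, b = -2, c = 1.
So f(x) = -2x² - 2x + 1.
Then f(0) = 1.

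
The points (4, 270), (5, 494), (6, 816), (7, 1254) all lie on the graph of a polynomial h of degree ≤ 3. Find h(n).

Using the Lagrange interpolation formula with nodes 4, 5, 6, 7:
  L_0(n) = (n - 5)(n - 6)(n - 7) / -6
  L_1(n) = (n - 4)(n - 6)(n - 7) / 2
  L_2(n) = (n - 4)(n - 5)(n - 7) / -2
  L_3(n) = (n - 4)(n - 5)(n - 6) / 6
Then h(n) = 270·L_0(n) + 494·L_1(n) + 816·L_2(n) + 1254·L_3(n).
Expanding and collecting terms gives h(n) = 3n^3 + 4n^2 + 5n - 6.
Check: h(4) = 270. ✓

h(n) = 3n^3 + 4n^2 + 5n - 6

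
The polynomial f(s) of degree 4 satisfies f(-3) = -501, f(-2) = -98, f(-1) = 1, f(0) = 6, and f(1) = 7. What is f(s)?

f(s) = -5s^4 + 5s^3 + 3s^2 - 2s + 6

Write f(s) = as^4 + bs^3 + cs^2 + ds + e. Substituting each data point gives a linear system:
  81a - 27b + 9c - 3d + e = -501
  16a - 8b + 4c - 2d + e = -98
  a - b + c - d + e = 1
  e = 6
  a + b + c + d + e = 7
Solving the system yields a = -5, b = 5, c = 3, d = -2, e = 6.
So f(s) = -5s^4 + 5s^3 + 3s^2 - 2s + 6.
Check: f(-3) = -501. ✓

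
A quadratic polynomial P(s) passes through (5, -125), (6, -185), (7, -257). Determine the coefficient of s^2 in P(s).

Write P(s) = as^2 + bs + c. Substituting each data point gives a linear system:
  25a + 5b + c = -125
  36a + 6b + c = -185
  49a + 7b + c = -257
Solving the system yields a = -6, b = 6, c = -5.
So P(s) = -6s^2 + 6s - 5.
The leading coefficient is -6.

-6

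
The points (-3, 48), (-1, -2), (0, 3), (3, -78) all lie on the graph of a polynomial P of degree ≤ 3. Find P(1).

Write P(n) = an^3 + bn^2 + cn + d. Substituting each data point gives a linear system:
  -27a + 9b - 3c + d = 48
  -a + b - c + d = -2
  d = 3
  27a + 9b + 3c + d = -78
Solving the system yields a = -3, b = -2, c = 6, d = 3.
So P(n) = -3n^3 - 2n^2 + 6n + 3.
Then P(1) = 4.

4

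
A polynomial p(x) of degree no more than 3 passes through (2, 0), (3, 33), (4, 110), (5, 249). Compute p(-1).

Using the Lagrange interpolation formula with nodes 2, 3, 4, 5:
  L_0(x) = (x - 3)(x - 4)(x - 5) / -6
  L_1(x) = (x - 2)(x - 4)(x - 5) / 2
  L_2(x) = (x - 2)(x - 3)(x - 5) / -2
  L_3(x) = (x - 2)(x - 3)(x - 4) / 6
Then p(x) = 0·L_0(x) + 33·L_1(x) + 110·L_2(x) + 249·L_3(x).
Expanding and collecting terms gives p(x) = 3x³ - 5x² + x - 6.
Evaluating at x = -1: p(-1) = -15.

-15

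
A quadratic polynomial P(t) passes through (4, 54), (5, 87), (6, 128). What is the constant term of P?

Write P(t) = at^2 + bt + c. Substituting each data point gives a linear system:
  16a + 4b + c = 54
  25a + 5b + c = 87
  36a + 6b + c = 128
Solving the system yields a = 4, b = -3, c = 2.
So P(t) = 4t^2 - 3t + 2.
The constant term is 2.

2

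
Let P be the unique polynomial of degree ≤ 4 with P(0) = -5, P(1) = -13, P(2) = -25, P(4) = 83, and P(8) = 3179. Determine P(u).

P(u) = u^4 - u^3 - 6u^2 - 2u - 5

Write P(u) = au^4 + bu^3 + cu^2 + du + e. Substituting each data point gives a linear system:
  e = -5
  a + b + c + d + e = -13
  16a + 8b + 4c + 2d + e = -25
  256a + 64b + 16c + 4d + e = 83
  4096a + 512b + 64c + 8d + e = 3179
Solving the system yields a = 1, b = -1, c = -6, d = -2, e = -5.
So P(u) = u^4 - u^3 - 6u^2 - 2u - 5.
Check: P(2) = -25. ✓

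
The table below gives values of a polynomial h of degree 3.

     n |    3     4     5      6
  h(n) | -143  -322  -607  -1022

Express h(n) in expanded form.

h(n) = -4n^3 - 5n^2 + 4n - 2

Write h(n) = an^3 + bn^2 + cn + d. Substituting each data point gives a linear system:
  27a + 9b + 3c + d = -143
  64a + 16b + 4c + d = -322
  125a + 25b + 5c + d = -607
  216a + 36b + 6c + d = -1022
Solving the system yields a = -4, b = -5, c = 4, d = -2.
So h(n) = -4n^3 - 5n^2 + 4n - 2.
Check: h(4) = -322. ✓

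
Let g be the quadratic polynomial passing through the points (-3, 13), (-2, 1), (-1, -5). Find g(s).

g(s) = 3s^2 + 3s - 5

Write g(s) = as^2 + bs + c. Substituting each data point gives a linear system:
  9a - 3b + c = 13
  4a - 2b + c = 1
  a - b + c = -5
Solving the system yields a = 3, b = 3, c = -5.
So g(s) = 3s^2 + 3s - 5.
Check: g(-1) = -5. ✓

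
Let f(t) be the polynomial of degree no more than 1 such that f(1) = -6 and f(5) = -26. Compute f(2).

Using the Lagrange interpolation formula with nodes 1, 5:
  L_0(t) = (t - 5) / -4
  L_1(t) = (t - 1) / 4
Then f(t) = -6·L_0(t) - 26·L_1(t).
Expanding and collecting terms gives f(t) = -5t - 1.
Evaluating at t = 2: f(2) = -11.

-11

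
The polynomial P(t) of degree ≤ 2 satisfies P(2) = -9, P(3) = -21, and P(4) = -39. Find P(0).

-3

Write P(t) = at^2 + bt + c. Substituting each data point gives a linear system:
  4a + 2b + c = -9
  9a + 3b + c = -21
  16a + 4b + c = -39
Solving the system yields a = -3, b = 3, c = -3.
So P(t) = -3t^2 + 3t - 3.
Then P(0) = -3.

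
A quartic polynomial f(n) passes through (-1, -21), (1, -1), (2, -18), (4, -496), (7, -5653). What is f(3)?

Write f(n) = an^4 + bn^3 + cn^2 + dn + e. Substituting each data point gives a linear system:
  a - b + c - d + e = -21
  a + b + c + d + e = -1
  16a + 8b + 4c + 2d + e = -18
  256a + 64b + 16c + 4d + e = -496
  2401a + 343b + 49c + 7d + e = -5653
Solving the system yields a = -3, b = 5, c = -4, d = 5, e = -4.
So f(n) = -3n^4 + 5n^3 - 4n^2 + 5n - 4.
Then f(3) = -133.

-133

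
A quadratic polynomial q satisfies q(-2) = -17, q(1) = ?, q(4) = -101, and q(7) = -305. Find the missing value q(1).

-5

On equispaced nodes a degree-2 polynomial has vanishing third forward difference, so
  - q(-2) + 3·q(1) - 3·q(4) + q(7) = 0.
Substituting the known values and solving for q(1):
  3·q(1) = -15
  q(1) = -5.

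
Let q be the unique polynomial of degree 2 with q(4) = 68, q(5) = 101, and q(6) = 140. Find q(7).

Forward differences of the values at u = 4, 5, 6:
  q  : 68  101  140
  Δ  : 33  39
  Δ^2: 6
The second differences are constant, confirming degree 2.
Interpolating (Newton forward form) and evaluating at u = 7 gives q(7) = 185.

185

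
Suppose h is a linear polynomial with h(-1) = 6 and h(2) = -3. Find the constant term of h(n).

3

Write h(n) = an + b. Substituting each data point gives a linear system:
  -a + b = 6
  2a + b = -3
Solving the system yields a = -3, b = 3.
So h(n) = -3n + 3.
The constant term is 3.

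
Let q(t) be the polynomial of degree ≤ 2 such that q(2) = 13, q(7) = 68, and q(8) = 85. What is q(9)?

Write q(t) = at^2 + bt + c. Substituting each data point gives a linear system:
  4a + 2b + c = 13
  49a + 7b + c = 68
  64a + 8b + c = 85
Solving the system yields a = 1, b = 2, c = 5.
So q(t) = t^2 + 2t + 5.
Then q(9) = 104.

104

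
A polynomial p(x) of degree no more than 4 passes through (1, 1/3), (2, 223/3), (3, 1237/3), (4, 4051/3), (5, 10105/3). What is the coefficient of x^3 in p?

-4

Write p(x) = ax^4 + bx^3 + cx^2 + dx + e. Substituting each data point gives a linear system:
  a + b + c + d + e = 1/3
  16a + 8b + 4c + 2d + e = 223/3
  81a + 27b + 9c + 3d + e = 1237/3
  256a + 64b + 16c + 4d + e = 4051/3
  625a + 125b + 25c + 5d + e = 10105/3
Solving the system yields a = 6, b = -4, c = 6, d = -6, e = -5/3.
So p(x) = 6x⁴ - 4x³ + 6x² - 6x - 5/3.
The coefficient of x^3 is -4.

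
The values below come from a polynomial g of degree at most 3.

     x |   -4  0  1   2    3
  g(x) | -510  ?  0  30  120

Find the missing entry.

The 4 known points determine the degree-3 polynomial uniquely.
Write g(x) = ax^3 + bx^2 + cx + d. Substituting each data point gives a linear system:
  -64a + 16b - 4c + d = -510
  a + b + c + d = 0
  8a + 4b + 2c + d = 30
  27a + 9b + 3c + d = 120
Solving the system yields a = 6, b = -6, c = 6, d = -6.
So g(x) = 6x^3 - 6x^2 + 6x - 6.
Then g(0) = -6.

-6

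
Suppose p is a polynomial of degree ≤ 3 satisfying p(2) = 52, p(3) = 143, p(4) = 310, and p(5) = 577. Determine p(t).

p(t) = 4t^3 + 2t^2 + 5t + 2

Using the Lagrange interpolation formula with nodes 2, 3, 4, 5:
  L_0(t) = (t - 3)(t - 4)(t - 5) / -6
  L_1(t) = (t - 2)(t - 4)(t - 5) / 2
  L_2(t) = (t - 2)(t - 3)(t - 5) / -2
  L_3(t) = (t - 2)(t - 3)(t - 4) / 6
Then p(t) = 52·L_0(t) + 143·L_1(t) + 310·L_2(t) + 577·L_3(t).
Expanding and collecting terms gives p(t) = 4t³ + 2t² + 5t + 2.
Check: p(5) = 577. ✓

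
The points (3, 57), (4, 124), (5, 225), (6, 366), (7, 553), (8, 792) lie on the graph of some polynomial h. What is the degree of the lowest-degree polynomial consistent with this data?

Forward differences of the values at t = 3, 4, 5, 6, 7, 8:
  h  : 57  124  225  366  553  792
  Δ  : 67  101  141  187  239
  Δ^2: 34  40  46  52
  Δ^3: 6  6  6
  Δ^4: 0  0
  Δ^5: 0
The third differences are constant (6) and nonzero, while all higher differences vanish, so the minimal degree is 3.

3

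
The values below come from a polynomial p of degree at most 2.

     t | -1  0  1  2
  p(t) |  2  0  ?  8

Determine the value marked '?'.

2

On equispaced nodes a degree-2 polynomial has vanishing third forward difference, so
  - p(-1) + 3·p(0) - 3·p(1) + p(2) = 0.
Substituting the known values and solving for p(1):
  -3·p(1) = -6
  p(1) = 2.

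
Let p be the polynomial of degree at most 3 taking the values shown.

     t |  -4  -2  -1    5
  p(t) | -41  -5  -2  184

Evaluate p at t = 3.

50

Using the Lagrange interpolation formula with nodes -4, -2, -1, 5:
  L_0(t) = (t + 2)(t + 1)(t - 5) / -54
  L_1(t) = (t + 4)(t + 1)(t - 5) / 14
  L_2(t) = (t + 4)(t + 2)(t - 5) / -18
  L_3(t) = (t + 4)(t + 2)(t + 1) / 378
Then p(t) = -41·L_0(t) - 5·L_1(t) - 2·L_2(t) + 184·L_3(t).
Expanding and collecting terms gives p(t) = t³ + 2t² + 2t - 1.
Evaluating at t = 3: p(3) = 50.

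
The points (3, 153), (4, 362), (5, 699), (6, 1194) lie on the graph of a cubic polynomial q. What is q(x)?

Write q(x) = ax^3 + bx^2 + cx + d. Substituting each data point gives a linear system:
  27a + 9b + 3c + d = 153
  64a + 16b + 4c + d = 362
  125a + 25b + 5c + d = 699
  216a + 36b + 6c + d = 1194
Solving the system yields a = 5, b = 4, c = -4, d = -6.
So q(x) = 5x^3 + 4x^2 - 4x - 6.
Check: q(3) = 153. ✓

q(x) = 5x^3 + 4x^2 - 4x - 6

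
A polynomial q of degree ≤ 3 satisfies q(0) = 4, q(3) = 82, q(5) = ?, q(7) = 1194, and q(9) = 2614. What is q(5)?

414

The 4 known points determine the degree-3 polynomial uniquely.
Write q(n) = an^3 + bn^2 + cn + d. Substituting each data point gives a linear system:
  d = 4
  27a + 9b + 3c + d = 82
  343a + 49b + 7c + d = 1194
  729a + 81b + 9c + d = 2614
Solving the system yields a = 4, b = -4, c = 2, d = 4.
So q(n) = 4n^3 - 4n^2 + 2n + 4.
Then q(5) = 414.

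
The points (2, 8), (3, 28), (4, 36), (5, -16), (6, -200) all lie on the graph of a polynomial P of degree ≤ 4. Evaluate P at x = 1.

0

Write P(x) = ax^4 + bx^3 + cx^2 + dx + e. Substituting each data point gives a linear system:
  16a + 8b + 4c + 2d + e = 8
  81a + 27b + 9c + 3d + e = 28
  256a + 64b + 16c + 4d + e = 36
  625a + 125b + 25c + 5d + e = -16
  1296a + 216b + 36c + 6d + e = -200
Solving the system yields a = -1, b = 6, c = -5, d = -4, e = 4.
So P(x) = -x^4 + 6x^3 - 5x^2 - 4x + 4.
Then P(1) = 0.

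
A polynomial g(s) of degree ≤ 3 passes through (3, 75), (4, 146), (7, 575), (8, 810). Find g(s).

g(s) = s^3 + 4s^2 + 6s - 6

Write g(s) = as^3 + bs^2 + cs + d. Substituting each data point gives a linear system:
  27a + 9b + 3c + d = 75
  64a + 16b + 4c + d = 146
  343a + 49b + 7c + d = 575
  512a + 64b + 8c + d = 810
Solving the system yields a = 1, b = 4, c = 6, d = -6.
So g(s) = s^3 + 4s^2 + 6s - 6.
Check: g(7) = 575. ✓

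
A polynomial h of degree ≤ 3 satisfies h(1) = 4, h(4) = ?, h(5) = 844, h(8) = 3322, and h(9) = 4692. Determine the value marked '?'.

442

The 4 known points determine the degree-3 polynomial uniquely.
Write h(s) = as^3 + bs^2 + cs + d. Substituting each data point gives a linear system:
  a + b + c + d = 4
  125a + 25b + 5c + d = 844
  512a + 64b + 8c + d = 3322
  729a + 81b + 9c + d = 4692
Solving the system yields a = 6, b = 4, c = 0, d = -6.
So h(s) = 6s^3 + 4s^2 - 6.
Then h(4) = 442.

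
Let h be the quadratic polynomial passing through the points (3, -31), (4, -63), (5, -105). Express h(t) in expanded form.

Using the Lagrange interpolation formula with nodes 3, 4, 5:
  L_0(t) = (t - 4)(t - 5) / 2
  L_1(t) = (t - 3)(t - 5) / -1
  L_2(t) = (t - 3)(t - 4) / 2
Then h(t) = -31·L_0(t) - 63·L_1(t) - 105·L_2(t).
Expanding and collecting terms gives h(t) = -5t^2 + 3t + 5.
Check: h(4) = -63. ✓

h(t) = -5t^2 + 3t + 5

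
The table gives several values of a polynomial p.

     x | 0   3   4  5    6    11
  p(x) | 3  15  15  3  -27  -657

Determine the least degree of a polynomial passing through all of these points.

3

Divided differences on the nodes 0, 3, 4, 5, 6, 11:
  order 0: 3  15  15  3  -27  -657
  order 1: 4  0  -12  -30  -126
  order 2: -1  -6  -9  -16
  order 3: -1  -1  -1
  order 4: 0  0
  order 5: 0
The order-3 divided differences are all -1 (nonzero) and every higher order vanishes, so the data lies on a polynomial of degree exactly 3.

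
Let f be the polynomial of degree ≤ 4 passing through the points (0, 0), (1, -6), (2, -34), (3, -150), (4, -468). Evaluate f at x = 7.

Using the Lagrange interpolation formula with nodes 0, 1, 2, 3, 4:
  L_0(x) = (x - 1)(x - 2)(x - 3)(x - 4) / 24
  L_1(x) = x(x - 2)(x - 3)(x - 4) / -6
  L_2(x) = x(x - 1)(x - 3)(x - 4) / 4
  L_3(x) = x(x - 1)(x - 2)(x - 4) / -6
  L_4(x) = x(x - 1)(x - 2)(x - 3) / 24
Then f(x) = 0·L_0(x) - 6·L_1(x) - 34·L_2(x) - 150·L_3(x) - 468·L_4(x).
Expanding and collecting terms gives f(x) = -2x^4 + x^3 - 5x.
Evaluating at x = 7: f(7) = -4494.

-4494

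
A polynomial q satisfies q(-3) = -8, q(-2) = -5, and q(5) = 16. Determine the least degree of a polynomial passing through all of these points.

1

Divided differences on the nodes -3, -2, 5:
  order 0: -8  -5  16
  order 1: 3  3
  order 2: 0
The order-1 divided differences are all 3 (nonzero) and every higher order vanishes, so the data lies on a polynomial of degree exactly 1.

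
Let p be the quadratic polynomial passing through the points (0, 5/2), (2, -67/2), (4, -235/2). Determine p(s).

p(s) = -6s^2 - 6s + 5/2

Write p(s) = as^2 + bs + c. Substituting each data point gives a linear system:
  c = 5/2
  4a + 2b + c = -67/2
  16a + 4b + c = -235/2
Solving the system yields a = -6, b = -6, c = 5/2.
So p(s) = -6s^2 - 6s + 5/2.
Check: p(4) = -235/2. ✓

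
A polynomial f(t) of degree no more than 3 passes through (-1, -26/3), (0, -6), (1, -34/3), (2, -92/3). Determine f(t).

Write f(t) = at^3 + bt^2 + ct + d. Substituting each data point gives a linear system:
  -a + b - c + d = -26/3
  d = -6
  a + b + c + d = -34/3
  8a + 4b + 2c + d = -92/3
Solving the system yields a = -1, b = -4, c = -1/3, d = -6.
So f(t) = -t³ - 4t² - (1/3)t - 6.
Check: f(-1) = -26/3. ✓

f(t) = -t^3 - 4t^2 - (1/3)t - 6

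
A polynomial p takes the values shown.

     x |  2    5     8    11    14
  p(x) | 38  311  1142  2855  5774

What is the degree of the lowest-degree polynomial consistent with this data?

3

Forward differences of the values at x = 2, 5, 8, 11, 14:
  p  : 38  311  1142  2855  5774
  Δ  : 273  831  1713  2919
  Δ^2: 558  882  1206
  Δ^3: 324  324
  Δ^4: 0
The third differences are constant (324) and nonzero, while all higher differences vanish, so the minimal degree is 3.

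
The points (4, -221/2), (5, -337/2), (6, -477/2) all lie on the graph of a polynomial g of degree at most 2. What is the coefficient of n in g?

Write g(n) = an^2 + bn + c. Substituting each data point gives a linear system:
  16a + 4b + c = -221/2
  25a + 5b + c = -337/2
  36a + 6b + c = -477/2
Solving the system yields a = -6, b = -4, c = 3/2.
So g(n) = -6n² - 4n + 3/2.
The coefficient of n is -4.

-4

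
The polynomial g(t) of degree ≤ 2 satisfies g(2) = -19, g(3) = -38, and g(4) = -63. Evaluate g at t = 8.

-223

Using the Lagrange interpolation formula with nodes 2, 3, 4:
  L_0(t) = (t - 3)(t - 4) / 2
  L_1(t) = (t - 2)(t - 4) / -1
  L_2(t) = (t - 2)(t - 3) / 2
Then g(t) = -19·L_0(t) - 38·L_1(t) - 63·L_2(t).
Expanding and collecting terms gives g(t) = -3t² - 4t + 1.
Evaluating at t = 8: g(8) = -223.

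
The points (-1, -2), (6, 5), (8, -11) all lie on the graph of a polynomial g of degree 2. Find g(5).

10

Write g(n) = an^2 + bn + c. Substituting each data point gives a linear system:
  a - b + c = -2
  36a + 6b + c = 5
  64a + 8b + c = -11
Solving the system yields a = -1, b = 6, c = 5.
So g(n) = -n^2 + 6n + 5.
Then g(5) = 10.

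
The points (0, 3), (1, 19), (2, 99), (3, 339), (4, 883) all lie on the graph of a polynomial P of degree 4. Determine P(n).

Write P(n) = an^4 + bn^3 + cn^2 + dn + e. Substituting each data point gives a linear system:
  e = 3
  a + b + c + d + e = 19
  16a + 8b + 4c + 2d + e = 99
  81a + 27b + 9c + 3d + e = 339
  256a + 64b + 16c + 4d + e = 883
Solving the system yields a = 2, b = 4, c = 6, d = 4, e = 3.
So P(n) = 2n⁴ + 4n³ + 6n² + 4n + 3.
Check: P(4) = 883. ✓

P(n) = 2n^4 + 4n^3 + 6n^2 + 4n + 3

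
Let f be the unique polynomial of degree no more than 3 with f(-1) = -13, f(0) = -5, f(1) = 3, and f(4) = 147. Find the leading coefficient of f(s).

2

Write f(s) = as^3 + bs^2 + cs + d. Substituting each data point gives a linear system:
  -a + b - c + d = -13
  d = -5
  a + b + c + d = 3
  64a + 16b + 4c + d = 147
Solving the system yields a = 2, b = 0, c = 6, d = -5.
So f(s) = 2s^3 + 6s - 5.
The leading coefficient is 2.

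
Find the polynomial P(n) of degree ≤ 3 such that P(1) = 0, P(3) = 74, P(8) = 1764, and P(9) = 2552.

Using the Lagrange interpolation formula with nodes 1, 3, 8, 9:
  L_0(n) = (n - 3)(n - 8)(n - 9) / -112
  L_1(n) = (n - 1)(n - 8)(n - 9) / 60
  L_2(n) = (n - 1)(n - 3)(n - 9) / -35
  L_3(n) = (n - 1)(n - 3)(n - 8) / 48
Then P(n) = 0·L_0(n) + 74·L_1(n) + 1764·L_2(n) + 2552·L_3(n).
Expanding and collecting terms gives P(n) = 4n³ - 5n² + 5n - 4.
Check: P(8) = 1764. ✓

P(n) = 4n^3 - 5n^2 + 5n - 4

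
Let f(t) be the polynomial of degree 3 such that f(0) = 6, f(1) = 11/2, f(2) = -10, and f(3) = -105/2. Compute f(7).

-1465/2

Write f(t) = at^3 + bt^2 + ct + d. Substituting each data point gives a linear system:
  d = 6
  a + b + c + d = 11/2
  8a + 4b + 2c + d = -10
  27a + 9b + 3c + d = -105/2
Solving the system yields a = -2, b = -3/2, c = 3, d = 6.
So f(t) = -2t^3 - (3/2)t^2 + 3t + 6.
Then f(7) = -1465/2.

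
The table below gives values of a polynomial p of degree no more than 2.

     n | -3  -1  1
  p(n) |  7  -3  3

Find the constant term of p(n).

Write p(n) = an^2 + bn + c. Substituting each data point gives a linear system:
  9a - 3b + c = 7
  a - b + c = -3
  a + b + c = 3
Solving the system yields a = 2, b = 3, c = -2.
So p(n) = 2n^2 + 3n - 2.
The constant term is -2.

-2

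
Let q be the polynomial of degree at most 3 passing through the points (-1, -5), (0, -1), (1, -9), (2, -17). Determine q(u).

Write q(u) = au^3 + bu^2 + cu + d. Substituting each data point gives a linear system:
  -a + b - c + d = -5
  d = -1
  a + b + c + d = -9
  8a + 4b + 2c + d = -17
Solving the system yields a = 2, b = -6, c = -4, d = -1.
So q(u) = 2u^3 - 6u^2 - 4u - 1.
Check: q(-1) = -5. ✓

q(u) = 2u^3 - 6u^2 - 4u - 1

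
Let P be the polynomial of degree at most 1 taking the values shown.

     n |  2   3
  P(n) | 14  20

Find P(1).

Using the Lagrange interpolation formula with nodes 2, 3:
  L_0(n) = (n - 3) / -1
  L_1(n) = (n - 2) / 1
Then P(n) = 14·L_0(n) + 20·L_1(n).
Expanding and collecting terms gives P(n) = 6n + 2.
Evaluating at n = 1: P(1) = 8.

8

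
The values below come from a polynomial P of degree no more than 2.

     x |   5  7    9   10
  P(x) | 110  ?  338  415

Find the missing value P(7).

208

The 3 known points determine the degree-2 polynomial uniquely.
Write P(x) = ax^2 + bx + c. Substituting each data point gives a linear system:
  25a + 5b + c = 110
  81a + 9b + c = 338
  100a + 10b + c = 415
Solving the system yields a = 4, b = 1, c = 5.
So P(x) = 4x² + x + 5.
Then P(7) = 208.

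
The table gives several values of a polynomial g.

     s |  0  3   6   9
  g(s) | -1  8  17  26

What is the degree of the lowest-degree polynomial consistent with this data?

1

Forward differences of the values at s = 0, 3, 6, 9:
  g  : -1  8  17  26
  Δ  : 9  9  9
  Δ^2: 0  0
  Δ^3: 0
The first differences are constant (9) and nonzero, while all higher differences vanish, so the minimal degree is 1.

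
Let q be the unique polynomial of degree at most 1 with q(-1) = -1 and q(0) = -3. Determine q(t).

q(t) = -2t - 3

Write q(t) = at + b. Substituting each data point gives a linear system:
  -a + b = -1
  b = -3
Solving the system yields a = -2, b = -3.
So q(t) = -2t - 3.
Check: q(0) = -3. ✓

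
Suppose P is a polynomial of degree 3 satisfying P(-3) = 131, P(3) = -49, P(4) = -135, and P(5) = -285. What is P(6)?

Using the Lagrange interpolation formula with nodes -3, 3, 4, 5:
  L_0(t) = (t - 3)(t - 4)(t - 5) / -336
  L_1(t) = (t + 3)(t - 4)(t - 5) / 12
  L_2(t) = (t + 3)(t - 3)(t - 5) / -7
  L_3(t) = (t + 3)(t - 3)(t - 4) / 16
Then P(t) = 131·L_0(t) - 49·L_1(t) - 135·L_2(t) - 285·L_3(t).
Expanding and collecting terms gives P(t) = -3t^3 + 4t^2 - 3t + 5.
Evaluating at t = 6: P(6) = -517.

-517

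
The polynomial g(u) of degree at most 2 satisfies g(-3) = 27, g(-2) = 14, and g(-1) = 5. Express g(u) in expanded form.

g(u) = 2u^2 - 3u

Using the Lagrange interpolation formula with nodes -3, -2, -1:
  L_0(u) = (u + 2)(u + 1) / 2
  L_1(u) = (u + 3)(u + 1) / -1
  L_2(u) = (u + 3)(u + 2) / 2
Then g(u) = 27·L_0(u) + 14·L_1(u) + 5·L_2(u).
Expanding and collecting terms gives g(u) = 2u^2 - 3u.
Check: g(-2) = 14. ✓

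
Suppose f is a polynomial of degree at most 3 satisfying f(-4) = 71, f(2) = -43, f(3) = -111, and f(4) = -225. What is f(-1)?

5

Write f(t) = at^3 + bt^2 + ct + d. Substituting each data point gives a linear system:
  -64a + 16b - 4c + d = 71
  8a + 4b + 2c + d = -43
  27a + 9b + 3c + d = -111
  64a + 16b + 4c + d = -225
Solving the system yields a = -2, b = -5, c = -5, d = 3.
So f(t) = -2t^3 - 5t^2 - 5t + 3.
Then f(-1) = 5.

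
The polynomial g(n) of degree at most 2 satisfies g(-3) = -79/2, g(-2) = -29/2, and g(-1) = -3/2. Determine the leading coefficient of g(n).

Write g(n) = an^2 + bn + c. Substituting each data point gives a linear system:
  9a - 3b + c = -79/2
  4a - 2b + c = -29/2
  a - b + c = -3/2
Solving the system yields a = -6, b = -5, c = -1/2.
So g(n) = -6n^2 - 5n - 1/2.
The leading coefficient is -6.

-6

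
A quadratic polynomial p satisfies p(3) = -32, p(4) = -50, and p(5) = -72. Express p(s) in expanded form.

Write p(s) = as^2 + bs + c. Substituting each data point gives a linear system:
  9a + 3b + c = -32
  16a + 4b + c = -50
  25a + 5b + c = -72
Solving the system yields a = -2, b = -4, c = -2.
So p(s) = -2s² - 4s - 2.
Check: p(5) = -72. ✓

p(s) = -2s^2 - 4s - 2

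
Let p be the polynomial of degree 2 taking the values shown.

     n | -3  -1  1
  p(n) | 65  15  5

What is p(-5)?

155

Forward differences of the values at n = -3, -1, 1:
  p  : 65  15  5
  Δ  : -50  -10
  Δ^2: 40
The second differences are constant, confirming degree 2.
Interpolating (Newton forward form) and evaluating at n = -5 gives p(-5) = 155.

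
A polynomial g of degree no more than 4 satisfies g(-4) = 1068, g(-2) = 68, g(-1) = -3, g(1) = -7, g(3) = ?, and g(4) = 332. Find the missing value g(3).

53

The 5 known points determine the degree-4 polynomial uniquely.
Write g(x) = ax^4 + bx^3 + cx^2 + dx + e. Substituting each data point gives a linear system:
  256a - 64b + 16c - 4d + e = 1068
  16a - 8b + 4c - 2d + e = 68
  a - b + c - d + e = -3
  a + b + c + d + e = -7
  256a + 64b + 16c + 4d + e = 332
Solving the system yields a = 3, b = -6, c = -4, d = 4, e = -4.
So g(x) = 3x^4 - 6x^3 - 4x^2 + 4x - 4.
Then g(3) = 53.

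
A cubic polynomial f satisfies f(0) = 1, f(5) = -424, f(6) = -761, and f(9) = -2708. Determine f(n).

f(n) = -4n^3 + 2n^2 + 5n + 1

Write f(n) = an^3 + bn^2 + cn + d. Substituting each data point gives a linear system:
  d = 1
  125a + 25b + 5c + d = -424
  216a + 36b + 6c + d = -761
  729a + 81b + 9c + d = -2708
Solving the system yields a = -4, b = 2, c = 5, d = 1.
So f(n) = -4n^3 + 2n^2 + 5n + 1.
Check: f(9) = -2708. ✓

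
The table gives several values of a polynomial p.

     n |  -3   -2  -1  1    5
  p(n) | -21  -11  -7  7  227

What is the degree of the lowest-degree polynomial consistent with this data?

Divided differences on the nodes -3, -2, -1, 1, 5:
  order 0: -21  -11  -7  7  227
  order 1: 10  4  7  55
  order 2: -3  1  8
  order 3: 1  1
  order 4: 0
The order-3 divided differences are all 1 (nonzero) and every higher order vanishes, so the data lies on a polynomial of degree exactly 3.

3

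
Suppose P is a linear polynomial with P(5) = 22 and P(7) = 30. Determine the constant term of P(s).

2

Write P(s) = as + b. Substituting each data point gives a linear system:
  5a + b = 22
  7a + b = 30
Solving the system yields a = 4, b = 2.
So P(s) = 4s + 2.
The constant term is 2.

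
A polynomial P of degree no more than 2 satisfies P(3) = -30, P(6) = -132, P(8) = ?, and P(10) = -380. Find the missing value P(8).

The 3 known points determine the degree-2 polynomial uniquely.
Write P(s) = as^2 + bs + c. Substituting each data point gives a linear system:
  9a + 3b + c = -30
  36a + 6b + c = -132
  100a + 10b + c = -380
Solving the system yields a = -4, b = 2, c = 0.
So P(s) = -4s^2 + 2s.
Then P(8) = -240.

-240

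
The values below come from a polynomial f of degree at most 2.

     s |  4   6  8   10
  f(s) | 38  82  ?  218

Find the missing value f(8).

The 3 known points determine the degree-2 polynomial uniquely.
Write f(s) = as^2 + bs + c. Substituting each data point gives a linear system:
  16a + 4b + c = 38
  36a + 6b + c = 82
  100a + 10b + c = 218
Solving the system yields a = 2, b = 2, c = -2.
So f(s) = 2s^2 + 2s - 2.
Then f(8) = 142.

142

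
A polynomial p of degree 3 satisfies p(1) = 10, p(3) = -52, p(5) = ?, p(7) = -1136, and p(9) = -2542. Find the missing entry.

On equispaced nodes a degree-3 polynomial has vanishing fourth forward difference, so
  p(1) - 4·p(3) + 6·p(5) - 4·p(7) + p(9) = 0.
Substituting the known values and solving for p(5):
  6·p(5) = -2220
  p(5) = -370.

-370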